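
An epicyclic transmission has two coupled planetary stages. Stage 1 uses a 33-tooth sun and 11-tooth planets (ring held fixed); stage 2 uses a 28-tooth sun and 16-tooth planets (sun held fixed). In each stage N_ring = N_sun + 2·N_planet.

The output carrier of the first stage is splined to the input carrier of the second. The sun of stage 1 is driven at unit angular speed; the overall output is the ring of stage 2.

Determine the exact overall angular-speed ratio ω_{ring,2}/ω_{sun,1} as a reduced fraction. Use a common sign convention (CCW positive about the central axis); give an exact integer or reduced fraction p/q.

11/20

Stage 1: N_ring = 33 + 2·11 = 55
Stage 1: 33(ω_s−ω_c) = −55(ω_r−ω_c),  ω_r=0, ω_s=1
Stage 1: 33(1−ω_c) = −55(0−ω_c)  ⇒  88ω_c = 33  ⇒  ω_c = 3/8
  ⇒ ω_c¹/ω_s¹ = 3/8
Stage 2: N_ring = 28 + 2·16 = 60
Stage 2: 28(ω_s−ω_c) = −60(ω_r−ω_c),  ω_s=0, ω_c=1
Stage 2: ω_r = 1 − (28/60)(0−1) = 22/15
  ⇒ ω_r²/ω_c² = 22/15
Coupling ω_c² = ω_c¹ ⇒ overall = 3/8 × 22/15 = 11/20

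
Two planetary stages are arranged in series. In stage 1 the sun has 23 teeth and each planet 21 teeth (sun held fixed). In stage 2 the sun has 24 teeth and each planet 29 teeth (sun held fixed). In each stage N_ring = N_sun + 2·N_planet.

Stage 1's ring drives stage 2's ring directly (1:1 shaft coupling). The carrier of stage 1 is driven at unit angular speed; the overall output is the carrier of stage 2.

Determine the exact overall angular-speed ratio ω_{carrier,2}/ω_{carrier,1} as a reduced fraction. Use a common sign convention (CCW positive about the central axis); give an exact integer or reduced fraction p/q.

3608/3445

Stage 1: N_ring = 23 + 2·21 = 65
Stage 1: 23(ω_s−ω_c) = −65(ω_r−ω_c),  ω_s=0, ω_c=1
Stage 1: ω_r = 1 − (23/65)(0−1) = 88/65
  ⇒ ω_r¹/ω_c¹ = 88/65
Stage 2: N_ring = 24 + 2·29 = 82
Stage 2: 24(ω_s−ω_c) = −82(ω_r−ω_c),  ω_s=0, ω_r=1
Stage 2: 24(0−ω_c) = −82(1−ω_c)  ⇒  106ω_c = 82  ⇒  ω_c = 41/53
  ⇒ ω_c²/ω_r² = 41/53
Coupling ω_r² = ω_r¹ ⇒ overall = 88/65 × 41/53 = 3608/3445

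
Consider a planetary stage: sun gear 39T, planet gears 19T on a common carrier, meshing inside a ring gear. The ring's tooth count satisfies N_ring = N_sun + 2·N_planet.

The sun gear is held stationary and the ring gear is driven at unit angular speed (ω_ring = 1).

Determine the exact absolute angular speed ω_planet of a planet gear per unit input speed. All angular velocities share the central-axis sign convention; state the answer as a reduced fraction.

77/38

N_ring = 39 + 2·19 = 77
39(ω_s−ω_c) = −77(ω_r−ω_c),  ω_s=0, ω_r=1
39(0−ω_c) = −77(1−ω_c)  ⇒  116ω_c = 77  ⇒  ω_c = 77/116
sun–planet: 39·(0−77/116) = −19·(ω_p−ω_c)  ⇒  ω_p−ω_c = −(39/19)·(-77/116) = 3003/2204
ω_p = 77/116 + 3003/2204 = 77/38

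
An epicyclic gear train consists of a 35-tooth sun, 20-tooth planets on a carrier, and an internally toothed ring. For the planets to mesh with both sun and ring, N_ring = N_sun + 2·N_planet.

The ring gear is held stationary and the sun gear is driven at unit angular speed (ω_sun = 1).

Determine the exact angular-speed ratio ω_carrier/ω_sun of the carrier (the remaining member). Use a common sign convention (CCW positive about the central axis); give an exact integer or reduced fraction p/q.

N_ring = 35 + 2·20 = 75
35(ω_s−ω_c) = −75(ω_r−ω_c),  ω_r=0, ω_s=1
35(1−ω_c) = −75(0−ω_c)  ⇒  110ω_c = 35  ⇒  ω_c = 7/22
ω_c/ω_s = 7/22

7/22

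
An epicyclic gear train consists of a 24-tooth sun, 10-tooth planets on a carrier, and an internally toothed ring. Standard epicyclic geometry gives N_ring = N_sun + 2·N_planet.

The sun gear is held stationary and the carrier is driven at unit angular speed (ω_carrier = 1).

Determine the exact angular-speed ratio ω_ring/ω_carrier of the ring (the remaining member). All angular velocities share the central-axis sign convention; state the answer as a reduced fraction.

17/11

N_ring = 24 + 2·10 = 44
24(ω_s−ω_c) = −44(ω_r−ω_c),  ω_s=0, ω_c=1
ω_r = 1 − (24/44)(0−1) = 17/11
ω_r/ω_c = 17/11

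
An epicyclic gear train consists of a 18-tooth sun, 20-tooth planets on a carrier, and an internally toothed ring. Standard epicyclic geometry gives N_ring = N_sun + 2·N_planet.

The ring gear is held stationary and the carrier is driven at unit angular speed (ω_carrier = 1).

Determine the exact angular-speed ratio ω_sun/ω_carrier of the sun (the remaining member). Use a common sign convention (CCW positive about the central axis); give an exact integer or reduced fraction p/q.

38/9

N_ring = 18 + 2·20 = 58
18(ω_s−ω_c) = −58(ω_r−ω_c),  ω_r=0, ω_c=1
ω_s = 1 − (58/18)(0−1) = 38/9
ω_s/ω_c = 38/9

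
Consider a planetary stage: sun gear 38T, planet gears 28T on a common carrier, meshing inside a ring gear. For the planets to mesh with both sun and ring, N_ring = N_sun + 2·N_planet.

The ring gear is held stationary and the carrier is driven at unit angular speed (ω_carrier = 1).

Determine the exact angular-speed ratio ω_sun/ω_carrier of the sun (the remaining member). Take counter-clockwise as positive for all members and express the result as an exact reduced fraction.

N_ring = 38 + 2·28 = 94
38(ω_s−ω_c) = −94(ω_r−ω_c),  ω_r=0, ω_c=1
ω_s = 1 − (94/38)(0−1) = 66/19
ω_s/ω_c = 66/19

66/19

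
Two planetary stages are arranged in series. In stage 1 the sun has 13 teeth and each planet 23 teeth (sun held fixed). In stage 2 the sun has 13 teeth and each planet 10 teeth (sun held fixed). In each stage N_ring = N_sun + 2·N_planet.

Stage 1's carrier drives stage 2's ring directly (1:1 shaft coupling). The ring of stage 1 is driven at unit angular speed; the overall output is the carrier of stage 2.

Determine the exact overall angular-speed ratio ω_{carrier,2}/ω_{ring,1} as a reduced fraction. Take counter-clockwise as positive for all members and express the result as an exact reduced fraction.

Stage 1: N_ring = 13 + 2·23 = 59
Stage 1: 13(ω_s−ω_c) = −59(ω_r−ω_c),  ω_s=0, ω_r=1
Stage 1: 13(0−ω_c) = −59(1−ω_c)  ⇒  72ω_c = 59  ⇒  ω_c = 59/72
  ⇒ ω_c¹/ω_r¹ = 59/72
Stage 2: N_ring = 13 + 2·10 = 33
Stage 2: 13(ω_s−ω_c) = −33(ω_r−ω_c),  ω_s=0, ω_r=1
Stage 2: 13(0−ω_c) = −33(1−ω_c)  ⇒  46ω_c = 33  ⇒  ω_c = 33/46
  ⇒ ω_c²/ω_r² = 33/46
Coupling ω_r² = ω_c¹ ⇒ overall = 59/72 × 33/46 = 649/1104

649/1104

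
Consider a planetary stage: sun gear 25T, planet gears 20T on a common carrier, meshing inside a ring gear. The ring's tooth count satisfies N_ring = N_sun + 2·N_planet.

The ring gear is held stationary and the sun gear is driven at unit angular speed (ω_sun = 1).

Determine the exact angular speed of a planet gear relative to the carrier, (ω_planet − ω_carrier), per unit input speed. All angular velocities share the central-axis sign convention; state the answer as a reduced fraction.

N_ring = 25 + 2·20 = 65
25(ω_s−ω_c) = −65(ω_r−ω_c),  ω_r=0, ω_s=1
25(1−ω_c) = −65(0−ω_c)  ⇒  90ω_c = 25  ⇒  ω_c = 5/18
sun–planet: 25·(1−5/18) = −20·(ω_p−ω_c)  ⇒  ω_p−ω_c = −(25/20)·(13/18) = -65/72

-65/72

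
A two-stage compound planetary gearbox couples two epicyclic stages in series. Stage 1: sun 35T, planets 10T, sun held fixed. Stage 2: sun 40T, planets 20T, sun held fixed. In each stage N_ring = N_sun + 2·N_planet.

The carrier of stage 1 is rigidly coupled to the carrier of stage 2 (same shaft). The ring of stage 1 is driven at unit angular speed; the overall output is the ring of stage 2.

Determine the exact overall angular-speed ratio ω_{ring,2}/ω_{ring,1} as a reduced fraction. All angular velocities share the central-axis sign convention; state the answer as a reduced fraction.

Stage 1: N_ring = 35 + 2·10 = 55
Stage 1: 35(ω_s−ω_c) = −55(ω_r−ω_c),  ω_s=0, ω_r=1
Stage 1: 35(0−ω_c) = −55(1−ω_c)  ⇒  90ω_c = 55  ⇒  ω_c = 11/18
  ⇒ ω_c¹/ω_r¹ = 11/18
Stage 2: N_ring = 40 + 2·20 = 80
Stage 2: 40(ω_s−ω_c) = −80(ω_r−ω_c),  ω_s=0, ω_c=1
Stage 2: ω_r = 1 − (40/80)(0−1) = 3/2
  ⇒ ω_r²/ω_c² = 3/2
Coupling ω_c² = ω_c¹ ⇒ overall = 11/18 × 3/2 = 11/12

11/12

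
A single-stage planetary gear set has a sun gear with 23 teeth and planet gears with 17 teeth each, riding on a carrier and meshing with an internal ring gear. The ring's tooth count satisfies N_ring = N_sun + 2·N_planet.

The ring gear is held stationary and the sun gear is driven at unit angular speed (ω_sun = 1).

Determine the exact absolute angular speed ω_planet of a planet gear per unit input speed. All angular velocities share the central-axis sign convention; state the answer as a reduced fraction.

N_ring = 23 + 2·17 = 57
23(ω_s−ω_c) = −57(ω_r−ω_c),  ω_r=0, ω_s=1
23(1−ω_c) = −57(0−ω_c)  ⇒  80ω_c = 23  ⇒  ω_c = 23/80
sun–planet: 23·(1−23/80) = −17·(ω_p−ω_c)  ⇒  ω_p−ω_c = −(23/17)·(57/80) = -1311/1360
ω_p = 23/80 − 1311/1360 = -23/34

-23/34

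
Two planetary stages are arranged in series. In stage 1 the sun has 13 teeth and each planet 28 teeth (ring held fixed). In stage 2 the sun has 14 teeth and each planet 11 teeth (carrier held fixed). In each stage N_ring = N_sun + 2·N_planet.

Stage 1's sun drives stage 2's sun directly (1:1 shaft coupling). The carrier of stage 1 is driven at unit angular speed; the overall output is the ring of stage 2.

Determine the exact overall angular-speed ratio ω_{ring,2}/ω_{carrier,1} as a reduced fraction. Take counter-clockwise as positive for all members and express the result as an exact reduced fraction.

-287/117

Stage 1: N_ring = 13 + 2·28 = 69
Stage 1: 13(ω_s−ω_c) = −69(ω_r−ω_c),  ω_r=0, ω_c=1
Stage 1: ω_s = 1 − (69/13)(0−1) = 82/13
  ⇒ ω_s¹/ω_c¹ = 82/13
Stage 2: N_ring = 14 + 2·11 = 36
Stage 2: 14(ω_s−ω_c) = −36(ω_r−ω_c),  ω_c=0, ω_s=1
Stage 2: ω_r = 0 − (14/36)(1−0) = -7/18
  ⇒ ω_r²/ω_s² = -7/18
Coupling ω_s² = ω_s¹ ⇒ overall = 82/13 × -7/18 = -287/117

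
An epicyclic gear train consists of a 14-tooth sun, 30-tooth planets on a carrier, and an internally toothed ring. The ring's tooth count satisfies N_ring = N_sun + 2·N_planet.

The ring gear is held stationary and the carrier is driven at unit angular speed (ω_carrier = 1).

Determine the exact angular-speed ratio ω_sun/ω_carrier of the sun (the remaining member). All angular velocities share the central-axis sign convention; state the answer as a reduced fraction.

N_ring = 14 + 2·30 = 74
14(ω_s−ω_c) = −74(ω_r−ω_c),  ω_r=0, ω_c=1
ω_s = 1 − (74/14)(0−1) = 44/7
ω_s/ω_c = 44/7

44/7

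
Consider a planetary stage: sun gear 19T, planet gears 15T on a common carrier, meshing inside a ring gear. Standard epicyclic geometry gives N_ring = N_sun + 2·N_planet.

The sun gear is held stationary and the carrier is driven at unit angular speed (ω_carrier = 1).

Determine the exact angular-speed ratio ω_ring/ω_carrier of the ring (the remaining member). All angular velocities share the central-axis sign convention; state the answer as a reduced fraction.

68/49

N_ring = 19 + 2·15 = 49
19(ω_s−ω_c) = −49(ω_r−ω_c),  ω_s=0, ω_c=1
ω_r = 1 − (19/49)(0−1) = 68/49
ω_r/ω_c = 68/49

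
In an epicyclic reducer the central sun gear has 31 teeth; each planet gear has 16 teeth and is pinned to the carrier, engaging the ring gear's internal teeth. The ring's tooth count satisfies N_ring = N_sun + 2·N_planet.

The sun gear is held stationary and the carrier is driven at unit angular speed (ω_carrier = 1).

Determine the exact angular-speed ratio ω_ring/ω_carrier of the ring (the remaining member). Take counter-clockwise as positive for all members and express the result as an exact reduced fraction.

94/63

N_ring = 31 + 2·16 = 63
31(ω_s−ω_c) = −63(ω_r−ω_c),  ω_s=0, ω_c=1
ω_r = 1 − (31/63)(0−1) = 94/63
ω_r/ω_c = 94/63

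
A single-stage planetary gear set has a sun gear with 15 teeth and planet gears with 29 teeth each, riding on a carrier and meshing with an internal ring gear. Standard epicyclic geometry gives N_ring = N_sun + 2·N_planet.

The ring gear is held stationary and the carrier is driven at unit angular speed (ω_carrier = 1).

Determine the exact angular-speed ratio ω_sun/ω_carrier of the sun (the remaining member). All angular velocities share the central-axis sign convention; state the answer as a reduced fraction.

88/15

N_ring = 15 + 2·29 = 73
15(ω_s−ω_c) = −73(ω_r−ω_c),  ω_r=0, ω_c=1
ω_s = 1 − (73/15)(0−1) = 88/15
ω_s/ω_c = 88/15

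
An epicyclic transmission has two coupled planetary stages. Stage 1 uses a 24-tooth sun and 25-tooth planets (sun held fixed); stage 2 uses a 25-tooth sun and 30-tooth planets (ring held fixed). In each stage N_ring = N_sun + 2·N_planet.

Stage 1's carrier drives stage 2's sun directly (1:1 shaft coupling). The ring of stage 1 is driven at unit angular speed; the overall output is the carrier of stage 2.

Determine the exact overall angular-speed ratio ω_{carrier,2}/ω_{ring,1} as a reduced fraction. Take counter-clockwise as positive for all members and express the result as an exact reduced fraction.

Stage 1: N_ring = 24 + 2·25 = 74
Stage 1: 24(ω_s−ω_c) = −74(ω_r−ω_c),  ω_s=0, ω_r=1
Stage 1: 24(0−ω_c) = −74(1−ω_c)  ⇒  98ω_c = 74  ⇒  ω_c = 37/49
  ⇒ ω_c¹/ω_r¹ = 37/49
Stage 2: N_ring = 25 + 2·30 = 85
Stage 2: 25(ω_s−ω_c) = −85(ω_r−ω_c),  ω_r=0, ω_s=1
Stage 2: 25(1−ω_c) = −85(0−ω_c)  ⇒  110ω_c = 25  ⇒  ω_c = 5/22
  ⇒ ω_c²/ω_s² = 5/22
Coupling ω_s² = ω_c¹ ⇒ overall = 37/49 × 5/22 = 185/1078

185/1078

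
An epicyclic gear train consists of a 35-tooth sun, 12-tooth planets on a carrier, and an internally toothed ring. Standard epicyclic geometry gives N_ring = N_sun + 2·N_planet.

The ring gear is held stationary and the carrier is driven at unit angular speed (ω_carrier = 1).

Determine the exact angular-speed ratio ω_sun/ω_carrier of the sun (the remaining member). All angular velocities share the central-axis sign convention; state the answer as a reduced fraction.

94/35

N_ring = 35 + 2·12 = 59
35(ω_s−ω_c) = −59(ω_r−ω_c),  ω_r=0, ω_c=1
ω_s = 1 − (59/35)(0−1) = 94/35
ω_s/ω_c = 94/35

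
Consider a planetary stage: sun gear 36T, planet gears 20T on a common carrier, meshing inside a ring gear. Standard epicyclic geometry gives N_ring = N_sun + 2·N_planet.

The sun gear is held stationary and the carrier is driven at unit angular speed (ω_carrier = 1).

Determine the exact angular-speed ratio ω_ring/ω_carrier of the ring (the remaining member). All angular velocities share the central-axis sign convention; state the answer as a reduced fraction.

N_ring = 36 + 2·20 = 76
36(ω_s−ω_c) = −76(ω_r−ω_c),  ω_s=0, ω_c=1
ω_r = 1 − (36/76)(0−1) = 28/19
ω_r/ω_c = 28/19

28/19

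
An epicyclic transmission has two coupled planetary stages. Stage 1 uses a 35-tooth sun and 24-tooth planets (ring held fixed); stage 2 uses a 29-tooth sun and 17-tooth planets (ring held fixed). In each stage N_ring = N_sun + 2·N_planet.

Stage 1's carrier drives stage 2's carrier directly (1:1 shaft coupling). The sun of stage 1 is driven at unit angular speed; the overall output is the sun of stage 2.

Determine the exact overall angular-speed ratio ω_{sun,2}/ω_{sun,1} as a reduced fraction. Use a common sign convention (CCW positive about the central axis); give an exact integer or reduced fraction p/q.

Stage 1: N_ring = 35 + 2·24 = 83
Stage 1: 35(ω_s−ω_c) = −83(ω_r−ω_c),  ω_r=0, ω_s=1
Stage 1: 35(1−ω_c) = −83(0−ω_c)  ⇒  118ω_c = 35  ⇒  ω_c = 35/118
  ⇒ ω_c¹/ω_s¹ = 35/118
Stage 2: N_ring = 29 + 2·17 = 63
Stage 2: 29(ω_s−ω_c) = −63(ω_r−ω_c),  ω_r=0, ω_c=1
Stage 2: ω_s = 1 − (63/29)(0−1) = 92/29
  ⇒ ω_s²/ω_c² = 92/29
Coupling ω_c² = ω_c¹ ⇒ overall = 35/118 × 92/29 = 1610/1711

1610/1711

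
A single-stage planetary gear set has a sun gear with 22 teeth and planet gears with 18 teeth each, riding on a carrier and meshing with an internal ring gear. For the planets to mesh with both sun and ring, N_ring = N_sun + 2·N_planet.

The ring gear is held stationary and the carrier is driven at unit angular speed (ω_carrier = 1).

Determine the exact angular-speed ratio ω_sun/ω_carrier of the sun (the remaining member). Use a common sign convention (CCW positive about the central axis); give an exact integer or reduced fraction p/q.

40/11

N_ring = 22 + 2·18 = 58
22(ω_s−ω_c) = −58(ω_r−ω_c),  ω_r=0, ω_c=1
ω_s = 1 − (58/22)(0−1) = 40/11
ω_s/ω_c = 40/11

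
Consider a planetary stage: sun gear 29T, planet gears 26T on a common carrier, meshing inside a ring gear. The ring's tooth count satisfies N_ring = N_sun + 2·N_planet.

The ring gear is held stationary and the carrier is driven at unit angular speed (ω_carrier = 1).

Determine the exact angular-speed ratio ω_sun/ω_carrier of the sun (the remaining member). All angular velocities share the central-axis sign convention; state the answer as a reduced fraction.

110/29

N_ring = 29 + 2·26 = 81
29(ω_s−ω_c) = −81(ω_r−ω_c),  ω_r=0, ω_c=1
ω_s = 1 − (81/29)(0−1) = 110/29
ω_s/ω_c = 110/29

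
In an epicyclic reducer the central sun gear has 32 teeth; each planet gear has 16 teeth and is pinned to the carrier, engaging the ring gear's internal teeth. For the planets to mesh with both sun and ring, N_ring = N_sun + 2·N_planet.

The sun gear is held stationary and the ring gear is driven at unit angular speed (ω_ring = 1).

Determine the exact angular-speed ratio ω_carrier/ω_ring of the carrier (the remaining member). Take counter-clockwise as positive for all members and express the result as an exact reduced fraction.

N_ring = 32 + 2·16 = 64
32(ω_s−ω_c) = −64(ω_r−ω_c),  ω_s=0, ω_r=1
32(0−ω_c) = −64(1−ω_c)  ⇒  96ω_c = 64  ⇒  ω_c = 2/3
ω_c/ω_r = 2/3

2/3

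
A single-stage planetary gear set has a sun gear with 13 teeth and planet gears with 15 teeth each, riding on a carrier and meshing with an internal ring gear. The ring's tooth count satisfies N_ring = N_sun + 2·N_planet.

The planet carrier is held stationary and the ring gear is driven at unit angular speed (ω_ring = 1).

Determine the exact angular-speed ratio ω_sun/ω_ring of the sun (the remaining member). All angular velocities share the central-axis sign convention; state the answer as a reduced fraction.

N_ring = 13 + 2·15 = 43
13(ω_s−ω_c) = −43(ω_r−ω_c),  ω_c=0, ω_r=1
ω_s = 0 − (43/13)(1−0) = -43/13
ω_s/ω_r = -43/13

-43/13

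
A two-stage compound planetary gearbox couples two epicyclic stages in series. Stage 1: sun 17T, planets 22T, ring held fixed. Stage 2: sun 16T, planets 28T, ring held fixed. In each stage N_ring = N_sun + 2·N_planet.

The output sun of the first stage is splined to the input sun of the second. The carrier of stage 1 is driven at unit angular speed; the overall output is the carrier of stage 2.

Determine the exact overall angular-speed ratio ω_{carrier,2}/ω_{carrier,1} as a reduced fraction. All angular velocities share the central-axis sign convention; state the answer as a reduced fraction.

Stage 1: N_ring = 17 + 2·22 = 61
Stage 1: 17(ω_s−ω_c) = −61(ω_r−ω_c),  ω_r=0, ω_c=1
Stage 1: ω_s = 1 − (61/17)(0−1) = 78/17
  ⇒ ω_s¹/ω_c¹ = 78/17
Stage 2: N_ring = 16 + 2·28 = 72
Stage 2: 16(ω_s−ω_c) = −72(ω_r−ω_c),  ω_r=0, ω_s=1
Stage 2: 16(1−ω_c) = −72(0−ω_c)  ⇒  88ω_c = 16  ⇒  ω_c = 2/11
  ⇒ ω_c²/ω_s² = 2/11
Coupling ω_s² = ω_s¹ ⇒ overall = 78/17 × 2/11 = 156/187

156/187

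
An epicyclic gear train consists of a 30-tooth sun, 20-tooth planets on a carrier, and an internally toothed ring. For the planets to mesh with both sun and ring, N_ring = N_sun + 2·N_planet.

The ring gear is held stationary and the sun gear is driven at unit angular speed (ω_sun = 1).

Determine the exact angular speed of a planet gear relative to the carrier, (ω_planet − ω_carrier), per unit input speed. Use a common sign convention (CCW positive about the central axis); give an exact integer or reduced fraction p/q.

-21/20

N_ring = 30 + 2·20 = 70
30(ω_s−ω_c) = −70(ω_r−ω_c),  ω_r=0, ω_s=1
30(1−ω_c) = −70(0−ω_c)  ⇒  100ω_c = 30  ⇒  ω_c = 3/10
sun–planet: 30·(1−3/10) = −20·(ω_p−ω_c)  ⇒  ω_p−ω_c = −(30/20)·(7/10) = -21/20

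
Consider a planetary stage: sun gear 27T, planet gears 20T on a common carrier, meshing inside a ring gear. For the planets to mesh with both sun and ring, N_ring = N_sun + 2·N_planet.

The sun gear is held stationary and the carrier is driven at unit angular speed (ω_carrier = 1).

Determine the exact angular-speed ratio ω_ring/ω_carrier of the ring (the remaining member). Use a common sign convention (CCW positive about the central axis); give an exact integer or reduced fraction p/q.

94/67

N_ring = 27 + 2·20 = 67
27(ω_s−ω_c) = −67(ω_r−ω_c),  ω_s=0, ω_c=1
ω_r = 1 − (27/67)(0−1) = 94/67
ω_r/ω_c = 94/67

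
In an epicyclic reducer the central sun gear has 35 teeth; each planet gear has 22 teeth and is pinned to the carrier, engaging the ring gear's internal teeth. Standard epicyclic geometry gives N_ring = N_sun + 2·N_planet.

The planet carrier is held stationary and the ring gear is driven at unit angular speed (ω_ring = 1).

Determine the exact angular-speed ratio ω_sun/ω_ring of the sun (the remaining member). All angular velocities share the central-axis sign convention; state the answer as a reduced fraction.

N_ring = 35 + 2·22 = 79
35(ω_s−ω_c) = −79(ω_r−ω_c),  ω_c=0, ω_r=1
ω_s = 0 − (79/35)(1−0) = -79/35
ω_s/ω_r = -79/35

-79/35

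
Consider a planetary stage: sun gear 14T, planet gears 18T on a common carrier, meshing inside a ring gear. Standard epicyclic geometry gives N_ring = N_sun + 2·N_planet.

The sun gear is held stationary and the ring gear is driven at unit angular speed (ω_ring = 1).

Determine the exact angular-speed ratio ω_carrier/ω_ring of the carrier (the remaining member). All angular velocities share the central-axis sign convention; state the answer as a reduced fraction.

25/32

N_ring = 14 + 2·18 = 50
14(ω_s−ω_c) = −50(ω_r−ω_c),  ω_s=0, ω_r=1
14(0−ω_c) = −50(1−ω_c)  ⇒  64ω_c = 50  ⇒  ω_c = 25/32
ω_c/ω_r = 25/32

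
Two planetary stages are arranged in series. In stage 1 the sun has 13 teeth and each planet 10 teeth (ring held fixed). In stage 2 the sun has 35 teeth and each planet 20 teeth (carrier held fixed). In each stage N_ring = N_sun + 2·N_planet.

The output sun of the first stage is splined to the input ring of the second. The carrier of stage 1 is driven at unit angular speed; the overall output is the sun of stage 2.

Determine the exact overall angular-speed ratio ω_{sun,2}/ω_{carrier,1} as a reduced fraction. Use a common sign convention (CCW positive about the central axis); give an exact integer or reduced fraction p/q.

Stage 1: N_ring = 13 + 2·10 = 33
Stage 1: 13(ω_s−ω_c) = −33(ω_r−ω_c),  ω_r=0, ω_c=1
Stage 1: ω_s = 1 − (33/13)(0−1) = 46/13
  ⇒ ω_s¹/ω_c¹ = 46/13
Stage 2: N_ring = 35 + 2·20 = 75
Stage 2: 35(ω_s−ω_c) = −75(ω_r−ω_c),  ω_c=0, ω_r=1
Stage 2: ω_s = 0 − (75/35)(1−0) = -15/7
  ⇒ ω_s²/ω_r² = -15/7
Coupling ω_r² = ω_s¹ ⇒ overall = 46/13 × -15/7 = -690/91

-690/91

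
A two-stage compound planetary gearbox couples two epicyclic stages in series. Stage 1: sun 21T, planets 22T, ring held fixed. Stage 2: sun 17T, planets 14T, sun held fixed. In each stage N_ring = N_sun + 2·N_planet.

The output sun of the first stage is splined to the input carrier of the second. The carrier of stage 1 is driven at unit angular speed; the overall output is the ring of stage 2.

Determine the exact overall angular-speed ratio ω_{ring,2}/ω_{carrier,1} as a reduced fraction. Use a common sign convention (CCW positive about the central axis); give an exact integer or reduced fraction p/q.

5332/945

Stage 1: N_ring = 21 + 2·22 = 65
Stage 1: 21(ω_s−ω_c) = −65(ω_r−ω_c),  ω_r=0, ω_c=1
Stage 1: ω_s = 1 − (65/21)(0−1) = 86/21
  ⇒ ω_s¹/ω_c¹ = 86/21
Stage 2: N_ring = 17 + 2·14 = 45
Stage 2: 17(ω_s−ω_c) = −45(ω_r−ω_c),  ω_s=0, ω_c=1
Stage 2: ω_r = 1 − (17/45)(0−1) = 62/45
  ⇒ ω_r²/ω_c² = 62/45
Coupling ω_c² = ω_s¹ ⇒ overall = 86/21 × 62/45 = 5332/945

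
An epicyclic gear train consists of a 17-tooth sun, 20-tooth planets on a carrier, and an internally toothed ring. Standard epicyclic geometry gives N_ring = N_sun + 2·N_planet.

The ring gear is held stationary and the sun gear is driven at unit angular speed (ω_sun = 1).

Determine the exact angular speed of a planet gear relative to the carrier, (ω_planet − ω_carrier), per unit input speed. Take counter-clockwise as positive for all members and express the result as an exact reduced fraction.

-969/1480

N_ring = 17 + 2·20 = 57
17(ω_s−ω_c) = −57(ω_r−ω_c),  ω_r=0, ω_s=1
17(1−ω_c) = −57(0−ω_c)  ⇒  74ω_c = 17  ⇒  ω_c = 17/74
sun–planet: 17·(1−17/74) = −20·(ω_p−ω_c)  ⇒  ω_p−ω_c = −(17/20)·(57/74) = -969/1480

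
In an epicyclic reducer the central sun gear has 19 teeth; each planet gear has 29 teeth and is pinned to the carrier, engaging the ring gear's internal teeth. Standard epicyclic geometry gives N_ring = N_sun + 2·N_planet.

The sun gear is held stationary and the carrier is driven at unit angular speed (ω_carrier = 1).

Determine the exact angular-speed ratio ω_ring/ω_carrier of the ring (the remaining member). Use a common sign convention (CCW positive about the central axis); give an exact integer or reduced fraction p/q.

N_ring = 19 + 2·29 = 77
19(ω_s−ω_c) = −77(ω_r−ω_c),  ω_s=0, ω_c=1
ω_r = 1 − (19/77)(0−1) = 96/77
ω_r/ω_c = 96/77

96/77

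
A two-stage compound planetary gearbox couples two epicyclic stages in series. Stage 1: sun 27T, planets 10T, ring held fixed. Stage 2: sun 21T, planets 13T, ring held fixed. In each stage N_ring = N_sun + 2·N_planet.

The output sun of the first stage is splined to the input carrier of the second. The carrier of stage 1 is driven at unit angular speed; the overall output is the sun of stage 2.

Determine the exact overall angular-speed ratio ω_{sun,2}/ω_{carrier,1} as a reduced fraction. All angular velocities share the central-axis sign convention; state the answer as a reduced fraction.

Stage 1: N_ring = 27 + 2·10 = 47
Stage 1: 27(ω_s−ω_c) = −47(ω_r−ω_c),  ω_r=0, ω_c=1
Stage 1: ω_s = 1 − (47/27)(0−1) = 74/27
  ⇒ ω_s¹/ω_c¹ = 74/27
Stage 2: N_ring = 21 + 2·13 = 47
Stage 2: 21(ω_s−ω_c) = −47(ω_r−ω_c),  ω_r=0, ω_c=1
Stage 2: ω_s = 1 − (47/21)(0−1) = 68/21
  ⇒ ω_s²/ω_c² = 68/21
Coupling ω_c² = ω_s¹ ⇒ overall = 74/27 × 68/21 = 5032/567

5032/567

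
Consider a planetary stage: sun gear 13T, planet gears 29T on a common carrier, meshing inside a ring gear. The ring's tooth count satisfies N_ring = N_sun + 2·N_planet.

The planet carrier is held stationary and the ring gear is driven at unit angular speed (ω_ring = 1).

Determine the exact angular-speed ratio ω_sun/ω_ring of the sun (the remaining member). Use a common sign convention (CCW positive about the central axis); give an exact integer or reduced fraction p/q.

-71/13

N_ring = 13 + 2·29 = 71
13(ω_s−ω_c) = −71(ω_r−ω_c),  ω_c=0, ω_r=1
ω_s = 0 − (71/13)(1−0) = -71/13
ω_s/ω_r = -71/13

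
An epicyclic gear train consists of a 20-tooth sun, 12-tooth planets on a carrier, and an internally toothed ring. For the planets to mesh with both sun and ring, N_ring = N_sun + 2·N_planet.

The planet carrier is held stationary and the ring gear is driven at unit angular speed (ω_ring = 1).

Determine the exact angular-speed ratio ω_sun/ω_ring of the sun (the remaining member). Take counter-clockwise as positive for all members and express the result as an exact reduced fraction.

-11/5

N_ring = 20 + 2·12 = 44
20(ω_s−ω_c) = −44(ω_r−ω_c),  ω_c=0, ω_r=1
ω_s = 0 − (44/20)(1−0) = -11/5
ω_s/ω_r = -11/5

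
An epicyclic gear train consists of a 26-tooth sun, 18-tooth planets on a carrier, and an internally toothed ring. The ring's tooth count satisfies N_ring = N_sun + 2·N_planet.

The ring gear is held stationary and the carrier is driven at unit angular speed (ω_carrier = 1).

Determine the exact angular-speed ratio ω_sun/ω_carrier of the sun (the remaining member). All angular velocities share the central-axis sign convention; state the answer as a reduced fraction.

N_ring = 26 + 2·18 = 62
26(ω_s−ω_c) = −62(ω_r−ω_c),  ω_r=0, ω_c=1
ω_s = 1 − (62/26)(0−1) = 44/13
ω_s/ω_c = 44/13

44/13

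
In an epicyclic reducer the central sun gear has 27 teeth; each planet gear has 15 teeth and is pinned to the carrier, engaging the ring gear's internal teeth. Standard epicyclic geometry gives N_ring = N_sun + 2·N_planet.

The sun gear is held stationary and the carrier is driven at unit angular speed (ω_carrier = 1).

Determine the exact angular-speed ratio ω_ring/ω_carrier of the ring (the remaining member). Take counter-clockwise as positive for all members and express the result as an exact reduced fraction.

N_ring = 27 + 2·15 = 57
27(ω_s−ω_c) = −57(ω_r−ω_c),  ω_s=0, ω_c=1
ω_r = 1 − (27/57)(0−1) = 28/19
ω_r/ω_c = 28/19

28/19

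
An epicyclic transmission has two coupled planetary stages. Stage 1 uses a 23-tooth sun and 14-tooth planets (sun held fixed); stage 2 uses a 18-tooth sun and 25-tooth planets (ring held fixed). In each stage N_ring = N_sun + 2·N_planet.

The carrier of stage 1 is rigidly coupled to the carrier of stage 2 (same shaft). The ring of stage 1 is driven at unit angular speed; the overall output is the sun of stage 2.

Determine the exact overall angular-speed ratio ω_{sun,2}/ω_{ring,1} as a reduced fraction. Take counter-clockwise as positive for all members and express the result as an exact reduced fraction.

Stage 1: N_ring = 23 + 2·14 = 51
Stage 1: 23(ω_s−ω_c) = −51(ω_r−ω_c),  ω_s=0, ω_r=1
Stage 1: 23(0−ω_c) = −51(1−ω_c)  ⇒  74ω_c = 51  ⇒  ω_c = 51/74
  ⇒ ω_c¹/ω_r¹ = 51/74
Stage 2: N_ring = 18 + 2·25 = 68
Stage 2: 18(ω_s−ω_c) = −68(ω_r−ω_c),  ω_r=0, ω_c=1
Stage 2: ω_s = 1 − (68/18)(0−1) = 43/9
  ⇒ ω_s²/ω_c² = 43/9
Coupling ω_c² = ω_c¹ ⇒ overall = 51/74 × 43/9 = 731/222

731/222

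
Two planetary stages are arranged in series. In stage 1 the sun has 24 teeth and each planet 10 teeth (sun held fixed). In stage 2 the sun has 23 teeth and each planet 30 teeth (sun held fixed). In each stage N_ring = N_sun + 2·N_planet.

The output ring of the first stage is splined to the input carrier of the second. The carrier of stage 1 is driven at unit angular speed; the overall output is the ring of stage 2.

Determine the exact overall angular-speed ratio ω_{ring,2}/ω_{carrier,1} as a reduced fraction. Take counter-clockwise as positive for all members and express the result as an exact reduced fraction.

Stage 1: N_ring = 24 + 2·10 = 44
Stage 1: 24(ω_s−ω_c) = −44(ω_r−ω_c),  ω_s=0, ω_c=1
Stage 1: ω_r = 1 − (24/44)(0−1) = 17/11
  ⇒ ω_r¹/ω_c¹ = 17/11
Stage 2: N_ring = 23 + 2·30 = 83
Stage 2: 23(ω_s−ω_c) = −83(ω_r−ω_c),  ω_s=0, ω_c=1
Stage 2: ω_r = 1 − (23/83)(0−1) = 106/83
  ⇒ ω_r²/ω_c² = 106/83
Coupling ω_c² = ω_r¹ ⇒ overall = 17/11 × 106/83 = 1802/913

1802/913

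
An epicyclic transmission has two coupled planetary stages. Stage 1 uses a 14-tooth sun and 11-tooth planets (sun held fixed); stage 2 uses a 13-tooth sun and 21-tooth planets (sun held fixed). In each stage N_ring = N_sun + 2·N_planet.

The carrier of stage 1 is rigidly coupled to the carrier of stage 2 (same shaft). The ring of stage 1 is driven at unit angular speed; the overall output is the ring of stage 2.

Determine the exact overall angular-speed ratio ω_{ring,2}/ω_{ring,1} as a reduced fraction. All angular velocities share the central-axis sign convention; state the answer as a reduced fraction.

Stage 1: N_ring = 14 + 2·11 = 36
Stage 1: 14(ω_s−ω_c) = −36(ω_r−ω_c),  ω_s=0, ω_r=1
Stage 1: 14(0−ω_c) = −36(1−ω_c)  ⇒  50ω_c = 36  ⇒  ω_c = 18/25
  ⇒ ω_c¹/ω_r¹ = 18/25
Stage 2: N_ring = 13 + 2·21 = 55
Stage 2: 13(ω_s−ω_c) = −55(ω_r−ω_c),  ω_s=0, ω_c=1
Stage 2: ω_r = 1 − (13/55)(0−1) = 68/55
  ⇒ ω_r²/ω_c² = 68/55
Coupling ω_c² = ω_c¹ ⇒ overall = 18/25 × 68/55 = 1224/1375

1224/1375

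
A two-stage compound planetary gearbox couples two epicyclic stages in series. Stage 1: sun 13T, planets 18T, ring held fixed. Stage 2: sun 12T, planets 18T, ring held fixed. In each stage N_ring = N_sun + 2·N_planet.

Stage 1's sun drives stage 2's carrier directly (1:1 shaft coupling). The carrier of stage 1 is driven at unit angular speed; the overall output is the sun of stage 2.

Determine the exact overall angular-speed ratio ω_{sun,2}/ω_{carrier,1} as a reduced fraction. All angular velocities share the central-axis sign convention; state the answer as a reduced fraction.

310/13

Stage 1: N_ring = 13 + 2·18 = 49
Stage 1: 13(ω_s−ω_c) = −49(ω_r−ω_c),  ω_r=0, ω_c=1
Stage 1: ω_s = 1 − (49/13)(0−1) = 62/13
  ⇒ ω_s¹/ω_c¹ = 62/13
Stage 2: N_ring = 12 + 2·18 = 48
Stage 2: 12(ω_s−ω_c) = −48(ω_r−ω_c),  ω_r=0, ω_c=1
Stage 2: ω_s = 1 − (48/12)(0−1) = 5
  ⇒ ω_s²/ω_c² = 5
Coupling ω_c² = ω_s¹ ⇒ overall = 62/13 × 5 = 310/13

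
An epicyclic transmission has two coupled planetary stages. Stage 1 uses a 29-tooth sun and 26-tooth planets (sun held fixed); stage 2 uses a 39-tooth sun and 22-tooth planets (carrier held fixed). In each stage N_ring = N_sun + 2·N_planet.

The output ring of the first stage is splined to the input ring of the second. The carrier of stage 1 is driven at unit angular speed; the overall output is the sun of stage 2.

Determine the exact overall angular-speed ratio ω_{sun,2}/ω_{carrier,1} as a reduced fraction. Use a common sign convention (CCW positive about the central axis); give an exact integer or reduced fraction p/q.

-9130/3159

Stage 1: N_ring = 29 + 2·26 = 81
Stage 1: 29(ω_s−ω_c) = −81(ω_r−ω_c),  ω_s=0, ω_c=1
Stage 1: ω_r = 1 − (29/81)(0−1) = 110/81
  ⇒ ω_r¹/ω_c¹ = 110/81
Stage 2: N_ring = 39 + 2·22 = 83
Stage 2: 39(ω_s−ω_c) = −83(ω_r−ω_c),  ω_c=0, ω_r=1
Stage 2: ω_s = 0 − (83/39)(1−0) = -83/39
  ⇒ ω_s²/ω_r² = -83/39
Coupling ω_r² = ω_r¹ ⇒ overall = 110/81 × -83/39 = -9130/3159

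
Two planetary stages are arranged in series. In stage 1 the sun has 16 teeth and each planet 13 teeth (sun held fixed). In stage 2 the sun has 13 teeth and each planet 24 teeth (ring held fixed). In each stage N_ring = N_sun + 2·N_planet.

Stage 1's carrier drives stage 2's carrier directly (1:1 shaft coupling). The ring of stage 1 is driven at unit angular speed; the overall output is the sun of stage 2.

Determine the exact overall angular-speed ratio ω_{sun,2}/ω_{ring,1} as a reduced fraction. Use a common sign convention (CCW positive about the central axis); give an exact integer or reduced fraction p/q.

Stage 1: N_ring = 16 + 2·13 = 42
Stage 1: 16(ω_s−ω_c) = −42(ω_r−ω_c),  ω_s=0, ω_r=1
Stage 1: 16(0−ω_c) = −42(1−ω_c)  ⇒  58ω_c = 42  ⇒  ω_c = 21/29
  ⇒ ω_c¹/ω_r¹ = 21/29
Stage 2: N_ring = 13 + 2·24 = 61
Stage 2: 13(ω_s−ω_c) = −61(ω_r−ω_c),  ω_r=0, ω_c=1
Stage 2: ω_s = 1 − (61/13)(0−1) = 74/13
  ⇒ ω_s²/ω_c² = 74/13
Coupling ω_c² = ω_c¹ ⇒ overall = 21/29 × 74/13 = 1554/377

1554/377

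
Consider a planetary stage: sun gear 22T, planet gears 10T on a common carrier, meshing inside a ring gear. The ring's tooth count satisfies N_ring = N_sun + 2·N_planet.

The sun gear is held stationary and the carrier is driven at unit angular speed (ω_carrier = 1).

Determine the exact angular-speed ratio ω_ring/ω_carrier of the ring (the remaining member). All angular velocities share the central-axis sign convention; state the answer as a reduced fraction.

32/21

N_ring = 22 + 2·10 = 42
22(ω_s−ω_c) = −42(ω_r−ω_c),  ω_s=0, ω_c=1
ω_r = 1 − (22/42)(0−1) = 32/21
ω_r/ω_c = 32/21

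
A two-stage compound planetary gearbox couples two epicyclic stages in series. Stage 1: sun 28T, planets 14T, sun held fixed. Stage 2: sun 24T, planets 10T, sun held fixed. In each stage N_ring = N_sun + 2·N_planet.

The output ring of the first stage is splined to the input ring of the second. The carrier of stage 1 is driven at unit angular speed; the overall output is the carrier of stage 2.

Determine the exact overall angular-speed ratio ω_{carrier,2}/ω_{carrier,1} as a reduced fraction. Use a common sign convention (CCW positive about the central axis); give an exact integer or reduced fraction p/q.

33/34

Stage 1: N_ring = 28 + 2·14 = 56
Stage 1: 28(ω_s−ω_c) = −56(ω_r−ω_c),  ω_s=0, ω_c=1
Stage 1: ω_r = 1 − (28/56)(0−1) = 3/2
  ⇒ ω_r¹/ω_c¹ = 3/2
Stage 2: N_ring = 24 + 2·10 = 44
Stage 2: 24(ω_s−ω_c) = −44(ω_r−ω_c),  ω_s=0, ω_r=1
Stage 2: 24(0−ω_c) = −44(1−ω_c)  ⇒  68ω_c = 44  ⇒  ω_c = 11/17
  ⇒ ω_c²/ω_r² = 11/17
Coupling ω_r² = ω_r¹ ⇒ overall = 3/2 × 11/17 = 33/34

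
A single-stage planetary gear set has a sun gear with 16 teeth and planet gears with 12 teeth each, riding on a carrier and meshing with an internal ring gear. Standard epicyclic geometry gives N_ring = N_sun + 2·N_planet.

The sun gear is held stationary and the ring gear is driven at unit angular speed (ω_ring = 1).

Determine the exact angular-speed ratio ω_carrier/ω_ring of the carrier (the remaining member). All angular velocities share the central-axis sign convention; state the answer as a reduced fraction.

5/7

N_ring = 16 + 2·12 = 40
16(ω_s−ω_c) = −40(ω_r−ω_c),  ω_s=0, ω_r=1
16(0−ω_c) = −40(1−ω_c)  ⇒  56ω_c = 40  ⇒  ω_c = 5/7
ω_c/ω_r = 5/7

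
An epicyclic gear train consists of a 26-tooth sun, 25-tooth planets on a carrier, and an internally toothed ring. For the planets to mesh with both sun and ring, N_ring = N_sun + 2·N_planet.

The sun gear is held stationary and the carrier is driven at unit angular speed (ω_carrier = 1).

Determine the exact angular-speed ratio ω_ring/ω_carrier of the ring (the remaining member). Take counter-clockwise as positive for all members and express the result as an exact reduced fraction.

N_ring = 26 + 2·25 = 76
26(ω_s−ω_c) = −76(ω_r−ω_c),  ω_s=0, ω_c=1
ω_r = 1 − (26/76)(0−1) = 51/38
ω_r/ω_c = 51/38

51/38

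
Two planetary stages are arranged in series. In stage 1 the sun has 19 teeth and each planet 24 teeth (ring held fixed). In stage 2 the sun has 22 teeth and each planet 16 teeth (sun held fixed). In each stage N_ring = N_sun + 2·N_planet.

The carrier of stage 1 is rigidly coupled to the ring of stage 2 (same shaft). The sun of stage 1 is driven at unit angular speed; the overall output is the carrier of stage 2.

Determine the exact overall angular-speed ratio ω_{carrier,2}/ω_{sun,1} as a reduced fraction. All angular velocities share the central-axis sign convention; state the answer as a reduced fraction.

Stage 1: N_ring = 19 + 2·24 = 67
Stage 1: 19(ω_s−ω_c) = −67(ω_r−ω_c),  ω_r=0, ω_s=1
Stage 1: 19(1−ω_c) = −67(0−ω_c)  ⇒  86ω_c = 19  ⇒  ω_c = 19/86
  ⇒ ω_c¹/ω_s¹ = 19/86
Stage 2: N_ring = 22 + 2·16 = 54
Stage 2: 22(ω_s−ω_c) = −54(ω_r−ω_c),  ω_s=0, ω_r=1
Stage 2: 22(0−ω_c) = −54(1−ω_c)  ⇒  76ω_c = 54  ⇒  ω_c = 27/38
  ⇒ ω_c²/ω_r² = 27/38
Coupling ω_r² = ω_c¹ ⇒ overall = 19/86 × 27/38 = 27/172

27/172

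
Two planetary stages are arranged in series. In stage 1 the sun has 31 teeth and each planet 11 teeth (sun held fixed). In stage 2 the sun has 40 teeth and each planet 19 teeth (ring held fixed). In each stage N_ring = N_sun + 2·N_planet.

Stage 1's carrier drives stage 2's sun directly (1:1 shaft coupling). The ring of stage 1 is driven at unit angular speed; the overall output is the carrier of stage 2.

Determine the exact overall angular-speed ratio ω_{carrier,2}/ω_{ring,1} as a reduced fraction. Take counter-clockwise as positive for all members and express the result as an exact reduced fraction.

265/1239

Stage 1: N_ring = 31 + 2·11 = 53
Stage 1: 31(ω_s−ω_c) = −53(ω_r−ω_c),  ω_s=0, ω_r=1
Stage 1: 31(0−ω_c) = −53(1−ω_c)  ⇒  84ω_c = 53  ⇒  ω_c = 53/84
  ⇒ ω_c¹/ω_r¹ = 53/84
Stage 2: N_ring = 40 + 2·19 = 78
Stage 2: 40(ω_s−ω_c) = −78(ω_r−ω_c),  ω_r=0, ω_s=1
Stage 2: 40(1−ω_c) = −78(0−ω_c)  ⇒  118ω_c = 40  ⇒  ω_c = 20/59
  ⇒ ω_c²/ω_s² = 20/59
Coupling ω_s² = ω_c¹ ⇒ overall = 53/84 × 20/59 = 265/1239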